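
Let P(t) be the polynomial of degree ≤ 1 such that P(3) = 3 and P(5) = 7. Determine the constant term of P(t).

Write P(t) = at + b. Substituting each data point gives a linear system:
  3a + b = 3
  5a + b = 7
Solving the system yields a = 2, b = -3.
So P(t) = 2t - 3.
The constant term is -3.

-3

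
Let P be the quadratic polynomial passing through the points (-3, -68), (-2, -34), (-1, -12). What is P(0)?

-2

Forward differences of the values at x = -3, -2, -1:
  P  : -68  -34  -12
  Δ  : 34  22
  Δ^2: -12
The second differences are constant, confirming degree 2.
Interpolating (Newton forward form) and evaluating at x = 0 gives P(0) = -2.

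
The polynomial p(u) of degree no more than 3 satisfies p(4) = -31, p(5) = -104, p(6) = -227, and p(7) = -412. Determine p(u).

Using the Lagrange interpolation formula with nodes 4, 5, 6, 7:
  L_0(u) = (u - 5)(u - 6)(u - 7) / -6
  L_1(u) = (u - 4)(u - 6)(u - 7) / 2
  L_2(u) = (u - 4)(u - 5)(u - 7) / -2
  L_3(u) = (u - 4)(u - 5)(u - 6) / 6
Then p(u) = -31·L_0(u) - 104·L_1(u) - 227·L_2(u) - 412·L_3(u).
Expanding and collecting terms gives p(u) = -2u^3 + 5u^2 + 4u + 1.
Check: p(7) = -412. ✓

p(u) = -2u^3 + 5u^2 + 4u + 1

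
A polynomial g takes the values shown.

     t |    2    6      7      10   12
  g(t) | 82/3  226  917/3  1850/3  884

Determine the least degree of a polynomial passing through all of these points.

Divided differences on the nodes 2, 6, 7, 10, 12:
  order 0: 82/3  226  917/3  1850/3  884
  order 1: 149/3  239/3  311/3  401/3
  order 2: 6  6  6
  order 3: 0  0
  order 4: 0
The order-2 divided differences are all 6 (nonzero) and every higher order vanishes, so the data lies on a polynomial of degree exactly 2.

2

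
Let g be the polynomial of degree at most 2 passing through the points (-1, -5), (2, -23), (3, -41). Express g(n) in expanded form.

Write g(n) = an^2 + bn + c. Substituting each data point gives a linear system:
  a - b + c = -5
  4a + 2b + c = -23
  9a + 3b + c = -41
Solving the system yields a = -3, b = -3, c = -5.
So g(n) = -3n^2 - 3n - 5.
Check: g(-1) = -5. ✓

g(n) = -3n^2 - 3n - 5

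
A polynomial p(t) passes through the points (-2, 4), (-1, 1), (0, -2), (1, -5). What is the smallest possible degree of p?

1

Forward differences of the values at t = -2, -1, 0, 1:
  p  : 4  1  -2  -5
  Δ  : -3  -3  -3
  Δ^2: 0  0
  Δ^3: 0
The first differences are constant (-3) and nonzero, while all higher differences vanish, so the minimal degree is 1.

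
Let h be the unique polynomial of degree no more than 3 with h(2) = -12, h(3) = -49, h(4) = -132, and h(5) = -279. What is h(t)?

h(t) = -3t^3 + 4t^2 - 4

Using the Lagrange interpolation formula with nodes 2, 3, 4, 5:
  L_0(t) = (t - 3)(t - 4)(t - 5) / -6
  L_1(t) = (t - 2)(t - 4)(t - 5) / 2
  L_2(t) = (t - 2)(t - 3)(t - 5) / -2
  L_3(t) = (t - 2)(t - 3)(t - 4) / 6
Then h(t) = -12·L_0(t) - 49·L_1(t) - 132·L_2(t) - 279·L_3(t).
Expanding and collecting terms gives h(t) = -3t³ + 4t² - 4.
Check: h(5) = -279. ✓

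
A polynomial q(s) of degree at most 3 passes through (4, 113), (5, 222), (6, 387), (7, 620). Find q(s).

q(s) = 2s^3 - 2s^2 + 5s - 3

Write q(s) = as^3 + bs^2 + cs + d. Substituting each data point gives a linear system:
  64a + 16b + 4c + d = 113
  125a + 25b + 5c + d = 222
  216a + 36b + 6c + d = 387
  343a + 49b + 7c + d = 620
Solving the system yields a = 2, b = -2, c = 5, d = -3.
So q(s) = 2s³ - 2s² + 5s - 3.
Check: q(6) = 387. ✓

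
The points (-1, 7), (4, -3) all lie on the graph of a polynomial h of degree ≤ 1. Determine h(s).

h(s) = -2s + 5

Using the Lagrange interpolation formula with nodes -1, 4:
  L_0(s) = (s - 4) / -5
  L_1(s) = (s + 1) / 5
Then h(s) = 7·L_0(s) - 3·L_1(s).
Expanding and collecting terms gives h(s) = -2s + 5.
Check: h(4) = -3. ✓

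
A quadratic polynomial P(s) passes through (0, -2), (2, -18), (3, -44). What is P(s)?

Write P(s) = as^2 + bs + c. Substituting each data point gives a linear system:
  c = -2
  4a + 2b + c = -18
  9a + 3b + c = -44
Solving the system yields a = -6, b = 4, c = -2.
So P(s) = -6s² + 4s - 2.
Check: P(3) = -44. ✓

P(s) = -6s^2 + 4s - 2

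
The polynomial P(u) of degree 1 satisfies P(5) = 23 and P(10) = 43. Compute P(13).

Using the Lagrange interpolation formula with nodes 5, 10:
  L_0(u) = (u - 10) / -5
  L_1(u) = (u - 5) / 5
Then P(u) = 23·L_0(u) + 43·L_1(u).
Expanding and collecting terms gives P(u) = 4u + 3.
Evaluating at u = 13: P(13) = 55.

55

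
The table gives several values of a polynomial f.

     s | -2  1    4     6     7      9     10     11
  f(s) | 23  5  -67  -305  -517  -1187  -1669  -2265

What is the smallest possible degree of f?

Divided differences on the nodes -2, 1, 4, 6, 7, 9, 10, 11:
  order 0: 23  5  -67  -305  -517  -1187  -1669  -2265
  order 1: -6  -24  -119  -212  -335  -482  -596
  order 2: -3  -19  -31  -41  -49  -57
  order 3: -2  -2  -2  -2  -2
  order 4: 0  0  0  0
  order 5: 0  0  0
  order 6: 0  0
  order 7: 0
The order-3 divided differences are all -2 (nonzero) and every higher order vanishes, so the data lies on a polynomial of degree exactly 3.

3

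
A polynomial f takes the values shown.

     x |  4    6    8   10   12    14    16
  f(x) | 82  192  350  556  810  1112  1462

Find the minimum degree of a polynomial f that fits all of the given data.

2

Forward differences of the values at x = 4, 6, 8, 10, 12, 14, 16:
  f  : 82  192  350  556  810  1112  1462
  Δ  : 110  158  206  254  302  350
  Δ^2: 48  48  48  48  48
  Δ^3: 0  0  0  0
  Δ^4: 0  0  0
  Δ^5: 0  0
  Δ^6: 0
The second differences are constant (48) and nonzero, while all higher differences vanish, so the minimal degree is 2.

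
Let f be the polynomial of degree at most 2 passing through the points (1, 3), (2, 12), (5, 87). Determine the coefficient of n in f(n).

Write f(n) = an^2 + bn + c. Substituting each data point gives a linear system:
  a + b + c = 3
  4a + 2b + c = 12
  25a + 5b + c = 87
Solving the system yields a = 4, b = -3, c = 2.
So f(n) = 4n^2 - 3n + 2.
The coefficient of n is -3.

-3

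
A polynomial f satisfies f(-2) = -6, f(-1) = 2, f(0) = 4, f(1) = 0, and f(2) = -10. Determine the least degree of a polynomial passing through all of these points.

2

Forward differences of the values at t = -2, -1, 0, 1, 2:
  f  : -6  2  4  0  -10
  Δ  : 8  2  -4  -10
  Δ^2: -6  -6  -6
  Δ^3: 0  0
  Δ^4: 0
The second differences are constant (-6) and nonzero, while all higher differences vanish, so the minimal degree is 2.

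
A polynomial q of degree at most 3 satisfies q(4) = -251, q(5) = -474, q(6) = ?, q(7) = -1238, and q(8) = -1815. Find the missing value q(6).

-797

The 4 known points determine the degree-3 polynomial uniquely.
Write q(s) = as^3 + bs^2 + cs + d. Substituting each data point gives a linear system:
  64a + 16b + 4c + d = -251
  125a + 25b + 5c + d = -474
  343a + 49b + 7c + d = -1238
  512a + 64b + 8c + d = -1815
Solving the system yields a = -3, b = -5, c = 5, d = 1.
So q(s) = -3s^3 - 5s^2 + 5s + 1.
Then q(6) = -797.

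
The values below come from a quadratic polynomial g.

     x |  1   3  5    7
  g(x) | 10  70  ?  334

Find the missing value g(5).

The 3 known points determine the degree-2 polynomial uniquely.
Write g(x) = ax^2 + bx + c. Substituting each data point gives a linear system:
  a + b + c = 10
  9a + 3b + c = 70
  49a + 7b + c = 334
Solving the system yields a = 6, b = 6, c = -2.
So g(x) = 6x² + 6x - 2.
Then g(5) = 178.

178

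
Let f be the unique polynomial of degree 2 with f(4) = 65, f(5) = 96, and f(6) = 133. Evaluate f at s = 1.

8

Write f(s) = as^2 + bs + c. Substituting each data point gives a linear system:
  16a + 4b + c = 65
  25a + 5b + c = 96
  36a + 6b + c = 133
Solving the system yields a = 3, b = 4, c = 1.
So f(s) = 3s^2 + 4s + 1.
Then f(1) = 8.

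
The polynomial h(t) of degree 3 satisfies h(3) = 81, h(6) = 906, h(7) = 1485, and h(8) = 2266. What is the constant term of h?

-6

Write h(t) = at^3 + bt^2 + ct + d. Substituting each data point gives a linear system:
  27a + 9b + 3c + d = 81
  216a + 36b + 6c + d = 906
  343a + 49b + 7c + d = 1485
  512a + 64b + 8c + d = 2266
Solving the system yields a = 5, b = -4, c = -4, d = -6.
So h(t) = 5t^3 - 4t^2 - 4t - 6.
The constant term is -6.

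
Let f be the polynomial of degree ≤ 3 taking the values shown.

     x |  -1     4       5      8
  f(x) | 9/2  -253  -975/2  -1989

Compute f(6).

-839

Write f(x) = ax^3 + bx^2 + cx + d. Substituting each data point gives a linear system:
  -a + b - c + d = 9/2
  64a + 16b + 4c + d = -253
  125a + 25b + 5c + d = -975/2
  512a + 64b + 8c + d = -1989
Solving the system yields a = -4, b = 3/2, c = -4, d = -5.
So f(x) = -4x^3 + (3/2)x^2 - 4x - 5.
Then f(6) = -839.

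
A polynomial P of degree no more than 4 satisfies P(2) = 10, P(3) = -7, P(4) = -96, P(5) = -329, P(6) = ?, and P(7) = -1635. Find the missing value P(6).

On equispaced nodes a degree-4 polynomial has vanishing fifth forward difference, so
  - P(2) + 5·P(3) - 10·P(4) + 10·P(5) - 5·P(6) + P(7) = 0.
Substituting the known values and solving for P(6):
  -5·P(6) = 4010
  P(6) = -802.

-802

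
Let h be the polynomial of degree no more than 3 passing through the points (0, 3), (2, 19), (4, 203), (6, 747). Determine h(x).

Write h(x) = ax^3 + bx^2 + cx + d. Substituting each data point gives a linear system:
  d = 3
  8a + 4b + 2c + d = 19
  64a + 16b + 4c + d = 203
  216a + 36b + 6c + d = 747
Solving the system yields a = 4, b = -3, c = -2, d = 3.
So h(x) = 4x³ - 3x² - 2x + 3.
Check: h(2) = 19. ✓

h(x) = 4x^3 - 3x^2 - 2x + 3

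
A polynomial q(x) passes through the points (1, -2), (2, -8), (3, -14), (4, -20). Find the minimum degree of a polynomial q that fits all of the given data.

Forward differences of the values at x = 1, 2, 3, 4:
  q  : -2  -8  -14  -20
  Δ  : -6  -6  -6
  Δ^2: 0  0
  Δ^3: 0
The first differences are constant (-6) and nonzero, while all higher differences vanish, so the minimal degree is 1.

1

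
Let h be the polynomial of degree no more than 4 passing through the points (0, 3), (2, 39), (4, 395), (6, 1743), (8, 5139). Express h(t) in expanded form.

h(t) = t^4 + 2t^3 + 2t + 3

Using the Lagrange interpolation formula with nodes 0, 2, 4, 6, 8:
  L_0(t) = (t - 2)(t - 4)(t - 6)(t - 8) / 384
  L_1(t) = t(t - 4)(t - 6)(t - 8) / -96
  L_2(t) = t(t - 2)(t - 6)(t - 8) / 64
  L_3(t) = t(t - 2)(t - 4)(t - 8) / -96
  L_4(t) = t(t - 2)(t - 4)(t - 6) / 384
Then h(t) = 3·L_0(t) + 39·L_1(t) + 395·L_2(t) + 1743·L_3(t) + 5139·L_4(t).
Expanding and collecting terms gives h(t) = t^4 + 2t^3 + 2t + 3.
Check: h(6) = 1743. ✓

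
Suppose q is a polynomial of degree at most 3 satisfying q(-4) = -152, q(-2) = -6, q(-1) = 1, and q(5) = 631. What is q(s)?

q(s) = 4s^3 + 6s^2 - 3s - 4

Write q(s) = as^3 + bs^2 + cs + d. Substituting each data point gives a linear system:
  -64a + 16b - 4c + d = -152
  -8a + 4b - 2c + d = -6
  -a + b - c + d = 1
  125a + 25b + 5c + d = 631
Solving the system yields a = 4, b = 6, c = -3, d = -4.
So q(s) = 4s^3 + 6s^2 - 3s - 4.
Check: q(-4) = -152. ✓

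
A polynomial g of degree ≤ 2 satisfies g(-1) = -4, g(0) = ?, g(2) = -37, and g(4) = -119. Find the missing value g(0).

The 3 known points determine the degree-2 polynomial uniquely.
Write g(s) = as^2 + bs + c. Substituting each data point gives a linear system:
  a - b + c = -4
  4a + 2b + c = -37
  16a + 4b + c = -119
Solving the system yields a = -6, b = -5, c = -3.
So g(s) = -6s^2 - 5s - 3.
Then g(0) = -3.

-3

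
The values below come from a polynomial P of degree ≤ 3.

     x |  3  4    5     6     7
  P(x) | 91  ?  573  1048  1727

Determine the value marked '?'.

266

The 4 known points determine the degree-3 polynomial uniquely.
Write P(x) = ax^3 + bx^2 + cx + d. Substituting each data point gives a linear system:
  27a + 9b + 3c + d = 91
  125a + 25b + 5c + d = 573
  216a + 36b + 6c + d = 1048
  343a + 49b + 7c + d = 1727
Solving the system yields a = 6, b = -6, c = -5, d = -2.
So P(x) = 6x^3 - 6x^2 - 5x - 2.
Then P(4) = 266.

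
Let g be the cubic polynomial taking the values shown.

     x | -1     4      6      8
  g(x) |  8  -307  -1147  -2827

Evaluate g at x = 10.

-5635

Write g(x) = ax^3 + bx^2 + cx + d. Substituting each data point gives a linear system:
  -a + b - c + d = 8
  64a + 16b + 4c + d = -307
  216a + 36b + 6c + d = -1147
  512a + 64b + 8c + d = -2827
Solving the system yields a = -6, b = 3, c = 6, d = 5.
So g(x) = -6x^3 + 3x^2 + 6x + 5.
Then g(10) = -5635.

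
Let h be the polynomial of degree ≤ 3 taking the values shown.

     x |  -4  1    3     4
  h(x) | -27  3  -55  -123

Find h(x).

Write h(x) = ax^3 + bx^2 + cx + d. Substituting each data point gives a linear system:
  -64a + 16b - 4c + d = -27
  a + b + c + d = 3
  27a + 9b + 3c + d = -55
  64a + 16b + 4c + d = -123
Solving the system yields a = -1, b = -5, c = 4, d = 5.
So h(x) = -x^3 - 5x^2 + 4x + 5.
Check: h(4) = -123. ✓

h(x) = -x^3 - 5x^2 + 4x + 5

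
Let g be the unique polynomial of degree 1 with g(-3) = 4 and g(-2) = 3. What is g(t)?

Write g(t) = at + b. Substituting each data point gives a linear system:
  -3a + b = 4
  -2a + b = 3
Solving the system yields a = -1, b = 1.
So g(t) = -t + 1.
Check: g(-3) = 4. ✓

g(t) = -t + 1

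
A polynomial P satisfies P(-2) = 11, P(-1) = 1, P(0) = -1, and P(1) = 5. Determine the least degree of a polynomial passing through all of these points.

Forward differences of the values at t = -2, -1, 0, 1:
  P  : 11  1  -1  5
  Δ  : -10  -2  6
  Δ^2: 8  8
  Δ^3: 0
The second differences are constant (8) and nonzero, while all higher differences vanish, so the minimal degree is 2.

2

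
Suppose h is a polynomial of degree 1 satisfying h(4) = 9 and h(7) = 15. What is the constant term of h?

Write h(u) = au + b. Substituting each data point gives a linear system:
  4a + b = 9
  7a + b = 15
Solving the system yields a = 2, b = 1.
So h(u) = 2u + 1.
The constant term is 1.

1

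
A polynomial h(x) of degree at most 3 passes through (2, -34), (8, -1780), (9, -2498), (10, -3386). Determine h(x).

Using the Lagrange interpolation formula with nodes 2, 8, 9, 10:
  L_0(x) = (x - 8)(x - 9)(x - 10) / -336
  L_1(x) = (x - 2)(x - 9)(x - 10) / 12
  L_2(x) = (x - 2)(x - 8)(x - 10) / -7
  L_3(x) = (x - 2)(x - 8)(x - 9) / 16
Then h(x) = -34·L_0(x) - 1780·L_1(x) - 2498·L_2(x) - 3386·L_3(x).
Expanding and collecting terms gives h(x) = -3x^3 - 4x^2 + x + 4.
Check: h(9) = -2498. ✓

h(x) = -3x^3 - 4x^2 + x + 4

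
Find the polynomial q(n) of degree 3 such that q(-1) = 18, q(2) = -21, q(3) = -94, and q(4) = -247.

Using the Lagrange interpolation formula with nodes -1, 2, 3, 4:
  L_0(n) = (n - 2)(n - 3)(n - 4) / -60
  L_1(n) = (n + 1)(n - 3)(n - 4) / 6
  L_2(n) = (n + 1)(n - 2)(n - 4) / -4
  L_3(n) = (n + 1)(n - 2)(n - 3) / 10
Then q(n) = 18·L_0(n) - 21·L_1(n) - 94·L_2(n) - 247·L_3(n).
Expanding and collecting terms gives q(n) = -5n³ + 5n² - 3n + 5.
Check: q(-1) = 18. ✓

q(n) = -5n^3 + 5n^2 - 3n + 5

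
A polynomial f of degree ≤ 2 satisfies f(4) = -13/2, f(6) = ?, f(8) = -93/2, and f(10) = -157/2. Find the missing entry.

The 3 known points determine the degree-2 polynomial uniquely.
Write f(x) = ax^2 + bx + c. Substituting each data point gives a linear system:
  16a + 4b + c = -13/2
  64a + 8b + c = -93/2
  100a + 10b + c = -157/2
Solving the system yields a = -1, b = 2, c = 3/2.
So f(x) = -x^2 + 2x + 3/2.
Then f(6) = -45/2.

-45/2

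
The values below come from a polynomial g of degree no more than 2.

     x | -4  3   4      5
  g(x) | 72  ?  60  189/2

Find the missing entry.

67/2

The 3 known points determine the degree-2 polynomial uniquely.
Write g(x) = ax^2 + bx + c. Substituting each data point gives a linear system:
  16a - 4b + c = 72
  16a + 4b + c = 60
  25a + 5b + c = 189/2
Solving the system yields a = 4, b = -3/2, c = 2.
So g(x) = 4x^2 - (3/2)x + 2.
Then g(3) = 67/2.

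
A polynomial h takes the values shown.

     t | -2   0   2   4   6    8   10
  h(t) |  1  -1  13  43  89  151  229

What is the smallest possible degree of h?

2

Forward differences of the values at t = -2, 0, 2, 4, 6, 8, 10:
  h  : 1  -1  13  43  89  151  229
  Δ  : -2  14  30  46  62  78
  Δ^2: 16  16  16  16  16
  Δ^3: 0  0  0  0
  Δ^4: 0  0  0
  Δ^5: 0  0
  Δ^6: 0
The second differences are constant (16) and nonzero, while all higher differences vanish, so the minimal degree is 2.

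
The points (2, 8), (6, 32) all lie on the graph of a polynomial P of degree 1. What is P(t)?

Write P(t) = at + b. Substituting each data point gives a linear system:
  2a + b = 8
  6a + b = 32
Solving the system yields a = 6, b = -4.
So P(t) = 6t - 4.
Check: P(2) = 8. ✓

P(t) = 6t - 4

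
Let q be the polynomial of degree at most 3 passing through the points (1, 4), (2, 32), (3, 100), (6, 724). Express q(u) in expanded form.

q(u) = 3u^3 + 2u^2 + u - 2

Write q(u) = au^3 + bu^2 + cu + d. Substituting each data point gives a linear system:
  a + b + c + d = 4
  8a + 4b + 2c + d = 32
  27a + 9b + 3c + d = 100
  216a + 36b + 6c + d = 724
Solving the system yields a = 3, b = 2, c = 1, d = -2.
So q(u) = 3u^3 + 2u^2 + u - 2.
Check: q(1) = 4. ✓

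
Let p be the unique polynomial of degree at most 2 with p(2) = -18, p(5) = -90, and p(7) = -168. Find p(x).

Write p(x) = ax^2 + bx + c. Substituting each data point gives a linear system:
  4a + 2b + c = -18
  25a + 5b + c = -90
  49a + 7b + c = -168
Solving the system yields a = -3, b = -3, c = 0.
So p(x) = -3x^2 - 3x.
Check: p(2) = -18. ✓

p(x) = -3x^2 - 3x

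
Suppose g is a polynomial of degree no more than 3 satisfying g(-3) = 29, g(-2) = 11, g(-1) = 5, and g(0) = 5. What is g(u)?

g(u) = -u^3 + u + 5

Write g(u) = au^3 + bu^2 + cu + d. Substituting each data point gives a linear system:
  -27a + 9b - 3c + d = 29
  -8a + 4b - 2c + d = 11
  -a + b - c + d = 5
  d = 5
Solving the system yields a = -1, b = 0, c = 1, d = 5.
So g(u) = -u^3 + u + 5.
Check: g(-2) = 11. ✓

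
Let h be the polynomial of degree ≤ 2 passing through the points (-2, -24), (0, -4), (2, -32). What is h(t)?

h(t) = -6t^2 - 2t - 4

Using the Lagrange interpolation formula with nodes -2, 0, 2:
  L_0(t) = t(t - 2) / 8
  L_1(t) = (t + 2)(t - 2) / -4
  L_2(t) = (t + 2)t / 8
Then h(t) = -24·L_0(t) - 4·L_1(t) - 32·L_2(t).
Expanding and collecting terms gives h(t) = -6t² - 2t - 4.
Check: h(2) = -32. ✓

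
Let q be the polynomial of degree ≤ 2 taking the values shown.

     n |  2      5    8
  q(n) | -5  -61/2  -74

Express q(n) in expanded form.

q(n) = -n^2 - (3/2)n + 2

Write q(n) = an^2 + bn + c. Substituting each data point gives a linear system:
  4a + 2b + c = -5
  25a + 5b + c = -61/2
  64a + 8b + c = -74
Solving the system yields a = -1, b = -3/2, c = 2.
So q(n) = -n² - (3/2)n + 2.
Check: q(5) = -61/2. ✓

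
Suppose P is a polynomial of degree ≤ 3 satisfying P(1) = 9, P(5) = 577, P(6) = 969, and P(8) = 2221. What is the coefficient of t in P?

6

Write P(t) = at^3 + bt^2 + ct + d. Substituting each data point gives a linear system:
  a + b + c + d = 9
  125a + 25b + 5c + d = 577
  216a + 36b + 6c + d = 969
  512a + 64b + 8c + d = 2221
Solving the system yields a = 4, b = 2, c = 6, d = -3.
So P(t) = 4t^3 + 2t^2 + 6t - 3.
The coefficient of t is 6.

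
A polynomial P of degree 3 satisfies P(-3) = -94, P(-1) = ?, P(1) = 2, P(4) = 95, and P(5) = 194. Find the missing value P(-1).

-10

The 4 known points determine the degree-3 polynomial uniquely.
Write P(t) = at^3 + bt^2 + ct + d. Substituting each data point gives a linear system:
  -27a + 9b - 3c + d = -94
  a + b + c + d = 2
  64a + 16b + 4c + d = 95
  125a + 25b + 5c + d = 194
Solving the system yields a = 2, b = -3, c = 4, d = -1.
So P(t) = 2t^3 - 3t^2 + 4t - 1.
Then P(-1) = -10.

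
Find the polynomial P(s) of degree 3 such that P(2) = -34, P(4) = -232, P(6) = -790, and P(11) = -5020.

Using the Lagrange interpolation formula with nodes 2, 4, 6, 11:
  L_0(s) = (s - 4)(s - 6)(s - 11) / -72
  L_1(s) = (s - 2)(s - 6)(s - 11) / 28
  L_2(s) = (s - 2)(s - 4)(s - 11) / -40
  L_3(s) = (s - 2)(s - 4)(s - 6) / 315
Then P(s) = -34·L_0(s) - 232·L_1(s) - 790·L_2(s) - 5020·L_3(s).
Expanding and collecting terms gives P(s) = -4s^3 + 3s^2 - 5s - 4.
Check: P(4) = -232. ✓

P(s) = -4s^3 + 3s^2 - 5s - 4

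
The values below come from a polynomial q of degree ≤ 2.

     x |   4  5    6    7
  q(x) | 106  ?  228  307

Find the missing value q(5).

161

On equispaced nodes a degree-2 polynomial has vanishing third forward difference, so
  - q(4) + 3·q(5) - 3·q(6) + q(7) = 0.
Substituting the known values and solving for q(5):
  3·q(5) = 483
  q(5) = 161.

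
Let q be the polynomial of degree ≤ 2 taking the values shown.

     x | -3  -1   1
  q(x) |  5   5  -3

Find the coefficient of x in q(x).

Write q(x) = ax^2 + bx + c. Substituting each data point gives a linear system:
  9a - 3b + c = 5
  a - b + c = 5
  a + b + c = -3
Solving the system yields a = -1, b = -4, c = 2.
So q(x) = -x^2 - 4x + 2.
The coefficient of x is -4.

-4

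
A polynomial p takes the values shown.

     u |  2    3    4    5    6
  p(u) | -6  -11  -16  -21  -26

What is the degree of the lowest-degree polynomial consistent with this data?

Forward differences of the values at u = 2, 3, 4, 5, 6:
  p  : -6  -11  -16  -21  -26
  Δ  : -5  -5  -5  -5
  Δ^2: 0  0  0
  Δ^3: 0  0
  Δ^4: 0
The first differences are constant (-5) and nonzero, while all higher differences vanish, so the minimal degree is 1.

1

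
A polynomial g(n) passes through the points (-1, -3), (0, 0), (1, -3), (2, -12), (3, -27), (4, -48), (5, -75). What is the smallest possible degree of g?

2

Forward differences of the values at n = -1, 0, 1, 2, 3, 4, 5:
  g  : -3  0  -3  -12  -27  -48  -75
  Δ  : 3  -3  -9  -15  -21  -27
  Δ^2: -6  -6  -6  -6  -6
  Δ^3: 0  0  0  0
  Δ^4: 0  0  0
  Δ^5: 0  0
  Δ^6: 0
The second differences are constant (-6) and nonzero, while all higher differences vanish, so the minimal degree is 2.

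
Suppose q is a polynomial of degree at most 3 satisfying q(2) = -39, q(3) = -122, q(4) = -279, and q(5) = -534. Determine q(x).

Write q(x) = ax^3 + bx^2 + cx + d. Substituting each data point gives a linear system:
  8a + 4b + 2c + d = -39
  27a + 9b + 3c + d = -122
  64a + 16b + 4c + d = -279
  125a + 25b + 5c + d = -534
Solving the system yields a = -4, b = -1, c = -2, d = 1.
So q(x) = -4x³ - x² - 2x + 1.
Check: q(4) = -279. ✓

q(x) = -4x^3 - x^2 - 2x + 1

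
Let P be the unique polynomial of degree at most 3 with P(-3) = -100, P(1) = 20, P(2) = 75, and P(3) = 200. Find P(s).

P(s) = 5s^3 + 5s^2 + 5s + 5

Using the Lagrange interpolation formula with nodes -3, 1, 2, 3:
  L_0(s) = (s - 1)(s - 2)(s - 3) / -120
  L_1(s) = (s + 3)(s - 2)(s - 3) / 8
  L_2(s) = (s + 3)(s - 1)(s - 3) / -5
  L_3(s) = (s + 3)(s - 1)(s - 2) / 12
Then P(s) = -100·L_0(s) + 20·L_1(s) + 75·L_2(s) + 200·L_3(s).
Expanding and collecting terms gives P(s) = 5s³ + 5s² + 5s + 5.
Check: P(3) = 200. ✓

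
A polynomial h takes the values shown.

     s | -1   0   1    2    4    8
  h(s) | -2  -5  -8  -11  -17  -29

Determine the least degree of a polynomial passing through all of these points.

Divided differences on the nodes -1, 0, 1, 2, 4, 8:
  order 0: -2  -5  -8  -11  -17  -29
  order 1: -3  -3  -3  -3  -3
  order 2: 0  0  0  0
  order 3: 0  0  0
  order 4: 0  0
  order 5: 0
The order-1 divided differences are all -3 (nonzero) and every higher order vanishes, so the data lies on a polynomial of degree exactly 1.

1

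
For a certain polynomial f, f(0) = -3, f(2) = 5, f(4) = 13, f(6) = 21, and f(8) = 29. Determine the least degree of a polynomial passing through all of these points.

Forward differences of the values at s = 0, 2, 4, 6, 8:
  f  : -3  5  13  21  29
  Δ  : 8  8  8  8
  Δ^2: 0  0  0
  Δ^3: 0  0
  Δ^4: 0
The first differences are constant (8) and nonzero, while all higher differences vanish, so the minimal degree is 1.

1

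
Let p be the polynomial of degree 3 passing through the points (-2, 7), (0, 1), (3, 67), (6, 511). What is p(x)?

p(x) = 2x^3 + 3x^2 - 5x + 1

Write p(x) = ax^3 + bx^2 + cx + d. Substituting each data point gives a linear system:
  -8a + 4b - 2c + d = 7
  d = 1
  27a + 9b + 3c + d = 67
  216a + 36b + 6c + d = 511
Solving the system yields a = 2, b = 3, c = -5, d = 1.
So p(x) = 2x^3 + 3x^2 - 5x + 1.
Check: p(3) = 67. ✓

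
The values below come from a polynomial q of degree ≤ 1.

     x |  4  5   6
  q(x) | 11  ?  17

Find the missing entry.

The 2 known points determine the degree-1 polynomial uniquely.
Write q(x) = ax + b. Substituting each data point gives a linear system:
  4a + b = 11
  6a + b = 17
Solving the system yields a = 3, b = -1.
So q(x) = 3x - 1.
Then q(5) = 14.

14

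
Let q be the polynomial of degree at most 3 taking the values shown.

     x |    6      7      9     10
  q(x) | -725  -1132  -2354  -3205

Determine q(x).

q(x) = -3x^3 - 2x^2 - 5

Write q(x) = ax^3 + bx^2 + cx + d. Substituting each data point gives a linear system:
  216a + 36b + 6c + d = -725
  343a + 49b + 7c + d = -1132
  729a + 81b + 9c + d = -2354
  1000a + 100b + 10c + d = -3205
Solving the system yields a = -3, b = -2, c = 0, d = -5.
So q(x) = -3x³ - 2x² - 5.
Check: q(7) = -1132. ✓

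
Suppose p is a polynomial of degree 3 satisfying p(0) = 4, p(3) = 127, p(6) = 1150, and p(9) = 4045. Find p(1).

5

Forward differences of the values at u = 0, 3, 6, 9:
  p  : 4  127  1150  4045
  Δ  : 123  1023  2895
  Δ^2: 900  1872
  Δ^3: 972
The third differences are constant, confirming degree 3.
Interpolating (Newton forward form) and evaluating at u = 1 gives p(1) = 5.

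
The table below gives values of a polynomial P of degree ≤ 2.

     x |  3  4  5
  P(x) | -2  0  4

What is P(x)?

P(x) = x^2 - 5x + 4

Using the Lagrange interpolation formula with nodes 3, 4, 5:
  L_0(x) = (x - 4)(x - 5) / 2
  L_1(x) = (x - 3)(x - 5) / -1
  L_2(x) = (x - 3)(x - 4) / 2
Then P(x) = -2·L_0(x) + 0·L_1(x) + 4·L_2(x).
Expanding and collecting terms gives P(x) = x^2 - 5x + 4.
Check: P(5) = 4. ✓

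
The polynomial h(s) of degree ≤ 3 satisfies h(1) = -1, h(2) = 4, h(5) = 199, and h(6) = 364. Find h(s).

Using the Lagrange interpolation formula with nodes 1, 2, 5, 6:
  L_0(s) = (s - 2)(s - 5)(s - 6) / -20
  L_1(s) = (s - 1)(s - 5)(s - 6) / 12
  L_2(s) = (s - 1)(s - 2)(s - 6) / -12
  L_3(s) = (s - 1)(s - 2)(s - 5) / 20
Then h(s) = -1·L_0(s) + 4·L_1(s) + 199·L_2(s) + 364·L_3(s).
Expanding and collecting terms gives h(s) = 2s³ - s² - 6s + 4.
Check: h(1) = -1. ✓

h(s) = 2s^3 - s^2 - 6s + 4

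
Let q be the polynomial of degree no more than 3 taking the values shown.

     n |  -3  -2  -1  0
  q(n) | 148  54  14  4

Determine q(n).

q(n) = -4n^3 + 3n^2 - 3n + 4

Using the Lagrange interpolation formula with nodes -3, -2, -1, 0:
  L_0(n) = (n + 2)(n + 1)n / -6
  L_1(n) = (n + 3)(n + 1)n / 2
  L_2(n) = (n + 3)(n + 2)n / -2
  L_3(n) = (n + 3)(n + 2)(n + 1) / 6
Then q(n) = 148·L_0(n) + 54·L_1(n) + 14·L_2(n) + 4·L_3(n).
Expanding and collecting terms gives q(n) = -4n^3 + 3n^2 - 3n + 4.
Check: q(0) = 4. ✓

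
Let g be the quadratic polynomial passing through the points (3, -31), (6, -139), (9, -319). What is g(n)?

g(n) = -4n^2 + 5

Using the Lagrange interpolation formula with nodes 3, 6, 9:
  L_0(n) = (n - 6)(n - 9) / 18
  L_1(n) = (n - 3)(n - 9) / -9
  L_2(n) = (n - 3)(n - 6) / 18
Then g(n) = -31·L_0(n) - 139·L_1(n) - 319·L_2(n).
Expanding and collecting terms gives g(n) = -4n^2 + 5.
Check: g(3) = -31. ✓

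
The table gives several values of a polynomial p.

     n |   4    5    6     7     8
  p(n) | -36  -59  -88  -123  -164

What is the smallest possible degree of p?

Forward differences of the values at n = 4, 5, 6, 7, 8:
  p  : -36  -59  -88  -123  -164
  Δ  : -23  -29  -35  -41
  Δ^2: -6  -6  -6
  Δ^3: 0  0
  Δ^4: 0
The second differences are constant (-6) and nonzero, while all higher differences vanish, so the minimal degree is 2.

2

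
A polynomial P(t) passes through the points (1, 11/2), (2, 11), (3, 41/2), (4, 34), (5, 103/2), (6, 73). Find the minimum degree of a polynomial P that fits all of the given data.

Divided differences on the nodes 1, 2, 3, 4, 5, 6:
  order 0: 11/2  11  41/2  34  103/2  73
  order 1: 11/2  19/2  27/2  35/2  43/2
  order 2: 2  2  2  2
  order 3: 0  0  0
  order 4: 0  0
  order 5: 0
The order-2 divided differences are all 2 (nonzero) and every higher order vanishes, so the data lies on a polynomial of degree exactly 2.

2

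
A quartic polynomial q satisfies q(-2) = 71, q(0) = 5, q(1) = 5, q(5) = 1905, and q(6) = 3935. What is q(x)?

q(x) = 3x^4 + 2x^2 - 5x + 5

Using the Lagrange interpolation formula with nodes -2, 0, 1, 5, 6:
  L_0(x) = x(x - 1)(x - 5)(x - 6) / 336
  L_1(x) = (x + 2)(x - 1)(x - 5)(x - 6) / -60
  L_2(x) = (x + 2)x(x - 5)(x - 6) / 60
  L_3(x) = (x + 2)x(x - 1)(x - 6) / -140
  L_4(x) = (x + 2)x(x - 1)(x - 5) / 240
Then q(x) = 71·L_0(x) + 5·L_1(x) + 5·L_2(x) + 1905·L_3(x) + 3935·L_4(x).
Expanding and collecting terms gives q(x) = 3x^4 + 2x^2 - 5x + 5.
Check: q(5) = 1905. ✓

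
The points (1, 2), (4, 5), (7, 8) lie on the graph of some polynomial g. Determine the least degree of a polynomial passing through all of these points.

1

Divided differences on the nodes 1, 4, 7:
  order 0: 2  5  8
  order 1: 1  1
  order 2: 0
The order-1 divided differences are all 1 (nonzero) and every higher order vanishes, so the data lies on a polynomial of degree exactly 1.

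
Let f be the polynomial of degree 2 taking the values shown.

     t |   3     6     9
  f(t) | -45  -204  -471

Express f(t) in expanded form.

f(t) = -6t^2 + t + 6

Using the Lagrange interpolation formula with nodes 3, 6, 9:
  L_0(t) = (t - 6)(t - 9) / 18
  L_1(t) = (t - 3)(t - 9) / -9
  L_2(t) = (t - 3)(t - 6) / 18
Then f(t) = -45·L_0(t) - 204·L_1(t) - 471·L_2(t).
Expanding and collecting terms gives f(t) = -6t^2 + t + 6.
Check: f(6) = -204. ✓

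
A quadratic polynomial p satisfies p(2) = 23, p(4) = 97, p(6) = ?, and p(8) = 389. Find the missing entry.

219

The 3 known points determine the degree-2 polynomial uniquely.
Write p(x) = ax^2 + bx + c. Substituting each data point gives a linear system:
  4a + 2b + c = 23
  16a + 4b + c = 97
  64a + 8b + c = 389
Solving the system yields a = 6, b = 1, c = -3.
So p(x) = 6x² + x - 3.
Then p(6) = 219.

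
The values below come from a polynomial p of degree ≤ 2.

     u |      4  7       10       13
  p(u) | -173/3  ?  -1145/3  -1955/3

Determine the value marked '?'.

-551/3

On equispaced nodes a degree-2 polynomial has vanishing third forward difference, so
  - p(4) + 3·p(7) - 3·p(10) + p(13) = 0.
Substituting the known values and solving for p(7):
  3·p(7) = -551
  p(7) = -551/3.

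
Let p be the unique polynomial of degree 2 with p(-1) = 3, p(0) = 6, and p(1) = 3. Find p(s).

Write p(s) = as^2 + bs + c. Substituting each data point gives a linear system:
  a - b + c = 3
  c = 6
  a + b + c = 3
Solving the system yields a = -3, b = 0, c = 6.
So p(s) = -3s² + 6.
Check: p(0) = 6. ✓

p(s) = -3s^2 + 6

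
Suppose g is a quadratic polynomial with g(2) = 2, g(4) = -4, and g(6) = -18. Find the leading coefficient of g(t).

Write g(t) = at^2 + bt + c. Substituting each data point gives a linear system:
  4a + 2b + c = 2
  16a + 4b + c = -4
  36a + 6b + c = -18
Solving the system yields a = -1, b = 3, c = 0.
So g(t) = -t^2 + 3t.
The leading coefficient is -1.

-1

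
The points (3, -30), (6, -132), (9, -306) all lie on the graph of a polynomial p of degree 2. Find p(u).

Write p(u) = au^2 + bu + c. Substituting each data point gives a linear system:
  9a + 3b + c = -30
  36a + 6b + c = -132
  81a + 9b + c = -306
Solving the system yields a = -4, b = 2, c = 0.
So p(u) = -4u^2 + 2u.
Check: p(3) = -30. ✓

p(u) = -4u^2 + 2u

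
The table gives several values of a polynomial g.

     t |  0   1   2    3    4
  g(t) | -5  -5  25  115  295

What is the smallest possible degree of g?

3

Forward differences of the values at t = 0, 1, 2, 3, 4:
  g  : -5  -5  25  115  295
  Δ  : 0  30  90  180
  Δ^2: 30  60  90
  Δ^3: 30  30
  Δ^4: 0
The third differences are constant (30) and nonzero, while all higher differences vanish, so the minimal degree is 3.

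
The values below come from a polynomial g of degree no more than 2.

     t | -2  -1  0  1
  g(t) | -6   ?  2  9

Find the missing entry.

-3

The 3 known points determine the degree-2 polynomial uniquely.
Write g(t) = at^2 + bt + c. Substituting each data point gives a linear system:
  4a - 2b + c = -6
  c = 2
  a + b + c = 9
Solving the system yields a = 1, b = 6, c = 2.
So g(t) = t^2 + 6t + 2.
Then g(-1) = -3.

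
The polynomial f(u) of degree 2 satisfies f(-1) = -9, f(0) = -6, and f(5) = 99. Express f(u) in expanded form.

Write f(u) = au^2 + bu + c. Substituting each data point gives a linear system:
  a - b + c = -9
  c = -6
  25a + 5b + c = 99
Solving the system yields a = 3, b = 6, c = -6.
So f(u) = 3u^2 + 6u - 6.
Check: f(5) = 99. ✓

f(u) = 3u^2 + 6u - 6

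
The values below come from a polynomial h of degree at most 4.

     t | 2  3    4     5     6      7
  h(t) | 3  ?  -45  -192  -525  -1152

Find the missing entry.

0

The 5 known points determine the degree-4 polynomial uniquely.
Write h(t) = at^4 + bt^3 + ct^2 + dt + e. Substituting each data point gives a linear system:
  16a + 8b + 4c + 2d + e = 3
  256a + 64b + 16c + 4d + e = -45
  625a + 125b + 25c + 5d + e = -192
  1296a + 216b + 36c + 6d + e = -525
  2401a + 343b + 49c + 7d + e = -1152
Solving the system yields a = -1, b = 4, c = -2, d = -4, e = 3.
So h(t) = -t⁴ + 4t³ - 2t² - 4t + 3.
Then h(3) = 0.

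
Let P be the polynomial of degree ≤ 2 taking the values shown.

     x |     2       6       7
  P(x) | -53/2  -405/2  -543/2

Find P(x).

P(x) = -5x^2 - 4x + 3/2

Write P(x) = ax^2 + bx + c. Substituting each data point gives a linear system:
  4a + 2b + c = -53/2
  36a + 6b + c = -405/2
  49a + 7b + c = -543/2
Solving the system yields a = -5, b = -4, c = 3/2.
So P(x) = -5x^2 - 4x + 3/2.
Check: P(6) = -405/2. ✓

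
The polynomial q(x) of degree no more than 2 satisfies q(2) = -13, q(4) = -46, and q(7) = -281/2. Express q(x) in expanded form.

Write q(x) = ax^2 + bx + c. Substituting each data point gives a linear system:
  4a + 2b + c = -13
  16a + 4b + c = -46
  49a + 7b + c = -281/2
Solving the system yields a = -3, b = 3/2, c = -4.
So q(x) = -3x^2 + (3/2)x - 4.
Check: q(2) = -13. ✓

q(x) = -3x^2 + (3/2)x - 4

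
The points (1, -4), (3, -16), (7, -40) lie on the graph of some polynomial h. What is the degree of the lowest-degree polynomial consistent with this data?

1

Divided differences on the nodes 1, 3, 7:
  order 0: -4  -16  -40
  order 1: -6  -6
  order 2: 0
The order-1 divided differences are all -6 (nonzero) and every higher order vanishes, so the data lies on a polynomial of degree exactly 1.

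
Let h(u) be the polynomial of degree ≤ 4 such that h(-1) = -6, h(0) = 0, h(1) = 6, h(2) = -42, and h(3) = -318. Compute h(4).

-1116

Write h(u) = au^4 + bu^3 + cu^2 + du + e. Substituting each data point gives a linear system:
  a - b + c - d + e = -6
  e = 0
  a + b + c + d + e = 6
  16a + 8b + 4c + 2d + e = -42
  81a + 27b + 9c + 3d + e = -318
Solving the system yields a = -5, b = 1, c = 5, d = 5, e = 0.
So h(u) = -5u^4 + u^3 + 5u^2 + 5u.
Then h(4) = -1116.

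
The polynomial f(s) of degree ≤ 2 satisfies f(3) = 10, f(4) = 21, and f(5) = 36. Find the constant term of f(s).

Write f(s) = as^2 + bs + c. Substituting each data point gives a linear system:
  9a + 3b + c = 10
  16a + 4b + c = 21
  25a + 5b + c = 36
Solving the system yields a = 2, b = -3, c = 1.
So f(s) = 2s^2 - 3s + 1.
The constant term is 1.

1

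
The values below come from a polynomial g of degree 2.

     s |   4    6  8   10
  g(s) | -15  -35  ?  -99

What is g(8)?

On equispaced nodes a degree-2 polynomial has vanishing third forward difference, so
  - g(4) + 3·g(6) - 3·g(8) + g(10) = 0.
Substituting the known values and solving for g(8):
  -3·g(8) = 189
  g(8) = -63.

-63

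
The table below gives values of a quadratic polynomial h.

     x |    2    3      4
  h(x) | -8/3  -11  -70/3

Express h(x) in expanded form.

h(x) = -2x^2 + (5/3)x + 2

Using the Lagrange interpolation formula with nodes 2, 3, 4:
  L_0(x) = (x - 3)(x - 4) / 2
  L_1(x) = (x - 2)(x - 4) / -1
  L_2(x) = (x - 2)(x - 3) / 2
Then h(x) = -8/3·L_0(x) - 11·L_1(x) - 70/3·L_2(x).
Expanding and collecting terms gives h(x) = -2x^2 + (5/3)x + 2.
Check: h(4) = -70/3. ✓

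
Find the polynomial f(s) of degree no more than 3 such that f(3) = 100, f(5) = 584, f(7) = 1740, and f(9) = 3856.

Write f(s) = as^3 + bs^2 + cs + d. Substituting each data point gives a linear system:
  27a + 9b + 3c + d = 100
  125a + 25b + 5c + d = 584
  343a + 49b + 7c + d = 1740
  729a + 81b + 9c + d = 3856
Solving the system yields a = 6, b = -6, c = -4, d = 4.
So f(s) = 6s^3 - 6s^2 - 4s + 4.
Check: f(7) = 1740. ✓

f(s) = 6s^3 - 6s^2 - 4s + 4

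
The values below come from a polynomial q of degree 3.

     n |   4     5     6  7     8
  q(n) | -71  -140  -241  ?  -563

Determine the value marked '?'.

On equispaced nodes a degree-3 polynomial has vanishing fourth forward difference, so
  q(4) - 4·q(5) + 6·q(6) - 4·q(7) + q(8) = 0.
Substituting the known values and solving for q(7):
  -4·q(7) = 1520
  q(7) = -380.

-380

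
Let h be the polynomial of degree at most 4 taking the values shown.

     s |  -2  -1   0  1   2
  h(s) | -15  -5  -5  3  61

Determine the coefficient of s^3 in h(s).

Write h(s) = as^4 + bs^3 + cs^2 + ds + e. Substituting each data point gives a linear system:
  16a - 8b + 4c - 2d + e = -15
  a - b + c - d + e = -5
  e = -5
  a + b + c + d + e = 3
  16a + 8b + 4c + 2d + e = 61
Solving the system yields a = 1, b = 5, c = 3, d = -1, e = -5.
So h(s) = s^4 + 5s^3 + 3s^2 - s - 5.
The coefficient of s^3 is 5.

5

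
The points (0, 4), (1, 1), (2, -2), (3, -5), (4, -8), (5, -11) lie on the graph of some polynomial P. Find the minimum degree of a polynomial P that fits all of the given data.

1

Forward differences of the values at x = 0, 1, 2, 3, 4, 5:
  P  : 4  1  -2  -5  -8  -11
  Δ  : -3  -3  -3  -3  -3
  Δ^2: 0  0  0  0
  Δ^3: 0  0  0
  Δ^4: 0  0
  Δ^5: 0
The first differences are constant (-3) and nonzero, while all higher differences vanish, so the minimal degree is 1.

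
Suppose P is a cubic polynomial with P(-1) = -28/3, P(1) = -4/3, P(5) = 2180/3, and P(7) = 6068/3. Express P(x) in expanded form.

P(x) = 6x^3 - (1/3)x^2 - 2x - 5

Write P(x) = ax^3 + bx^2 + cx + d. Substituting each data point gives a linear system:
  -a + b - c + d = -28/3
  a + b + c + d = -4/3
  125a + 25b + 5c + d = 2180/3
  343a + 49b + 7c + d = 6068/3
Solving the system yields a = 6, b = -1/3, c = -2, d = -5.
So P(x) = 6x^3 - (1/3)x^2 - 2x - 5.
Check: P(1) = -4/3. ✓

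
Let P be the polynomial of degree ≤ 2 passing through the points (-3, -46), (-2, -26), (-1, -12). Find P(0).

-4

Forward differences of the values at s = -3, -2, -1:
  P  : -46  -26  -12
  Δ  : 20  14
  Δ^2: -6
The second differences are constant, confirming degree 2.
Interpolating (Newton forward form) and evaluating at s = 0 gives P(0) = -4.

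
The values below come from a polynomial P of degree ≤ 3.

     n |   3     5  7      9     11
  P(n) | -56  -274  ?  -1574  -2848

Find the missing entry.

-748

On equispaced nodes a degree-3 polynomial has vanishing fourth forward difference, so
  P(3) - 4·P(5) + 6·P(7) - 4·P(9) + P(11) = 0.
Substituting the known values and solving for P(7):
  6·P(7) = -4488
  P(7) = -748.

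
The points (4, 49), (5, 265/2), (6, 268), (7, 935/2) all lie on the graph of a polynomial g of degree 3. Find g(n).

g(n) = 2n^3 - 4n^2 - (5/2)n - 5

Write g(n) = an^3 + bn^2 + cn + d. Substituting each data point gives a linear system:
  64a + 16b + 4c + d = 49
  125a + 25b + 5c + d = 265/2
  216a + 36b + 6c + d = 268
  343a + 49b + 7c + d = 935/2
Solving the system yields a = 2, b = -4, c = -5/2, d = -5.
So g(n) = 2n³ - 4n² - (5/2)n - 5.
Check: g(6) = 268. ✓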